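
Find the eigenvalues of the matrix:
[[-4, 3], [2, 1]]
λ = -5 and λ = 2

Characteristic equation: det(A - λI) = 0
λ² - (trace)λ + (det) = 0
λ² - (-3)λ + (-10) = 0
λ² + 3λ - 10 = 0
Solving: λ = -5, 2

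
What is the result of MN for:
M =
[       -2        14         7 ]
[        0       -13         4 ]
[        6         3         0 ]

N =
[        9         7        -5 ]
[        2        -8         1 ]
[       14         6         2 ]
MN =
[      108       -84        38 ]
[       30       128        -5 ]
[       60        18       -27 ]

Matrix multiplication: (MN)[i][j] = sum over k of M[i][k] * N[k][j].
  (MN)[0][0] = (-2)*(9) + (14)*(2) + (7)*(14) = 108
  (MN)[0][1] = (-2)*(7) + (14)*(-8) + (7)*(6) = -84
  (MN)[0][2] = (-2)*(-5) + (14)*(1) + (7)*(2) = 38
  (MN)[1][0] = (0)*(9) + (-13)*(2) + (4)*(14) = 30
  (MN)[1][1] = (0)*(7) + (-13)*(-8) + (4)*(6) = 128
  (MN)[1][2] = (0)*(-5) + (-13)*(1) + (4)*(2) = -5
  (MN)[2][0] = (6)*(9) + (3)*(2) + (0)*(14) = 60
  (MN)[2][1] = (6)*(7) + (3)*(-8) + (0)*(6) = 18
  (MN)[2][2] = (6)*(-5) + (3)*(1) + (0)*(2) = -27
MN =
[      108       -84        38 ]
[       30       128        -5 ]
[       60        18       -27 ]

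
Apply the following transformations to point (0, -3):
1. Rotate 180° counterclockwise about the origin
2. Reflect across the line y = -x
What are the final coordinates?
(-3, 0)

Step 1: Rotate 180° → (0, 3)
Step 2: Reflect across the line y = -x → (-3, 0)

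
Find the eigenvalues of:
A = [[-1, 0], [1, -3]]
λ = -3, -1

Solve det(A - λI) = 0. For a 2×2 matrix this is λ² - (trace)λ + det = 0.
trace(A) = -1 - 3 = -4.
det(A) = (-1)*(-3) - (0)*(1) = 3 - 0 = 3.
Characteristic equation: λ² - (-4)λ + (3) = 0.
Discriminant: (-4)² - 4*(3) = 16 - 12 = 4.
Roots: λ = (-4 ± √4) / 2 = -3, -1.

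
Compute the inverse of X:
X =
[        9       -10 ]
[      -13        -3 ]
det(X) = -157
X⁻¹ =
[    3/157   -10/157 ]
[  -13/157    -9/157 ]

For a 2×2 matrix X = [[a, b], [c, d]] with det(X) ≠ 0, X⁻¹ = (1/det(X)) * [[d, -b], [-c, a]].
det(X) = (9)*(-3) - (-10)*(-13) = -27 - 130 = -157.
X⁻¹ = (1/-157) * [[-3, 10], [13, 9]].
Dividing each entry by -157 and reducing:
X⁻¹ =
[    3/157   -10/157 ]
[  -13/157    -9/157 ]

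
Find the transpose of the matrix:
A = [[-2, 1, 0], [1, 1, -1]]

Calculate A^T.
[[-2, 1], [1, 1], [0, -1]]

The transpose sends entry (i,j) to (j,i); rows become columns.
Row 0 of A: [-2, 1, 0] -> column 0 of A^T.
Row 1 of A: [1, 1, -1] -> column 1 of A^T.
A^T = [[-2, 1], [1, 1], [0, -1]]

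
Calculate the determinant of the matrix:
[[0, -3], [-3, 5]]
-9

For a 2×2 matrix [[a, b], [c, d]], det = ad - bc
det = (0)(5) - (-3)(-3) = 0 - 9 = -9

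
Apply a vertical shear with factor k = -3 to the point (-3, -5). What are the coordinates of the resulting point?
(-3, 4)

Shear matrix for vertical shear with factor k = -3:
[[1, 0], [-3, 1]]
Result: (-3, -5) → (-3, 4)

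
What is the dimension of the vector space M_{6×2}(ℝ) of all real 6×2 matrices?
Dimension = 12

A real 6×2 matrix is determined by its 6·2 = 12 independent entries.
A standard basis is {E_ij : 1 ≤ i ≤ 6, 1 ≤ j ≤ 2}, where E_ij has a 1 in position (i, j) and 0 elsewhere — there are 12 such matrices, and they are linearly independent and span M_{6×2}(ℝ).
Therefore dim(M_{6×2}(ℝ)) = 12.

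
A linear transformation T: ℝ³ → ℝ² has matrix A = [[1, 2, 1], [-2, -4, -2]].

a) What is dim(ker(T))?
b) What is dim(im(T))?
dim(ker) = 2, dim(im) = 1

Observe that row 2 = -2 × row 1 (so the rows are linearly dependent).
Thus rank(A) = 1 (only one linearly independent row).
dim(im(T)) = rank(A) = 1.
By the rank-nullity theorem applied to T: ℝ³ → ℝ², rank(A) + nullity(A) = 3 (the domain dimension), so dim(ker(T)) = 3 - 1 = 2.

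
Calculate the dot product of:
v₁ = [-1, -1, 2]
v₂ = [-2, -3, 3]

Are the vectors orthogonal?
11, No

The dot product is the sum of products of corresponding components.
v₁·v₂ = (-1)*(-2) + (-1)*(-3) + (2)*(3) = 2 + 3 + 6 = 11.
Two vectors are orthogonal iff their dot product is 0; here the dot product is 11, so the vectors are not orthogonal.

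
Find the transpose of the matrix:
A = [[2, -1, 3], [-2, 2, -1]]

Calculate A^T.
[[2, -2], [-1, 2], [3, -1]]

The transpose sends entry (i,j) to (j,i); rows become columns.
Row 0 of A: [2, -1, 3] -> column 0 of A^T.
Row 1 of A: [-2, 2, -1] -> column 1 of A^T.
A^T = [[2, -2], [-1, 2], [3, -1]]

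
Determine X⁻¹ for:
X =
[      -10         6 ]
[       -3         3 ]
det(X) = -12
X⁻¹ =
[     -1/4       1/2 ]
[     -1/4       5/6 ]

For a 2×2 matrix X = [[a, b], [c, d]] with det(X) ≠ 0, X⁻¹ = (1/det(X)) * [[d, -b], [-c, a]].
det(X) = (-10)*(3) - (6)*(-3) = -30 + 18 = -12.
X⁻¹ = (1/-12) * [[3, -6], [3, -10]].
Dividing each entry by -12 and reducing:
X⁻¹ =
[     -1/4       1/2 ]
[     -1/4       5/6 ]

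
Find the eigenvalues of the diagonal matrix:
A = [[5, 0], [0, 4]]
λ₁ = 5, λ₂ = 4

The characteristic polynomial of A is det(A - λI) = (5 - λ)(4 - λ) = 0.
The roots are λ = 5 and λ = 4, so the eigenvalues are the diagonal entries.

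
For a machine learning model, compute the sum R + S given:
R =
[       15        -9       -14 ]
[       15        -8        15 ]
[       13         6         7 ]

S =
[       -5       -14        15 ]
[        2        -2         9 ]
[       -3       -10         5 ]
R + S =
[       10       -23         1 ]
[       17       -10        24 ]
[       10        -4        12 ]

Matrix addition is elementwise: (R+S)[i][j] = R[i][j] + S[i][j].
  (R+S)[0][0] = (15) + (-5) = 10
  (R+S)[0][1] = (-9) + (-14) = -23
  (R+S)[0][2] = (-14) + (15) = 1
  (R+S)[1][0] = (15) + (2) = 17
  (R+S)[1][1] = (-8) + (-2) = -10
  (R+S)[1][2] = (15) + (9) = 24
  (R+S)[2][0] = (13) + (-3) = 10
  (R+S)[2][1] = (6) + (-10) = -4
  (R+S)[2][2] = (7) + (5) = 12
R + S =
[       10       -23         1 ]
[       17       -10        24 ]
[       10        -4        12 ]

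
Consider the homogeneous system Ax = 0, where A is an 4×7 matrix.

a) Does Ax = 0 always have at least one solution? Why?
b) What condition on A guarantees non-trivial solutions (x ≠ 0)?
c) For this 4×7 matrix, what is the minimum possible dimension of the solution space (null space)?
a) Yes, x = 0 is always a solution. b) When A has linearly dependent columns (rank < n). c) Minimum nullity = 3.

a) x = 0 satisfies A·0 = 0, so the zero vector is always a solution.
b) Non-trivial solutions exist iff the columns of A are linearly dependent, equivalently rank(A) < n (the number of columns).
c) By rank-nullity, rank(A) + nullity(A) = n = 7. Since A has only 4 rows, rank(A) ≤ 4, so nullity(A) ≥ 7 - 4 = 3.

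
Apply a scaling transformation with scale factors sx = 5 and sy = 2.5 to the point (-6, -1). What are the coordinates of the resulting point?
(-30, -2.5)

Scaling matrix:
[[5, 0], [0, 2.50]]
Result: (-6 × 5, -1 × 2.5) = (-30, -2.5)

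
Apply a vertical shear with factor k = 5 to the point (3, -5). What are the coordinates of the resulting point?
(3, 10)

Shear matrix for vertical shear with factor k = 5:
[[1, 0], [5, 1]]
Result: (3, -5) → (3, 10)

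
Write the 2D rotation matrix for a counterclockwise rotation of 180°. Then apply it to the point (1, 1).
R = [[-1, 0], [0, -1]]; R·(1, 1) = (-1, -1)

Rotation matrix formula: R(θ) = [[cos θ, -sin θ], [sin θ, cos θ]]
For θ = 180°:
cos(180°) = -1
sin(180°) = 0
R = [[-1, 0], [0, -1]]
Apply to (1, 1): [-1·1 + (0)·1, 0·1 + -1·1] = (-1, -1)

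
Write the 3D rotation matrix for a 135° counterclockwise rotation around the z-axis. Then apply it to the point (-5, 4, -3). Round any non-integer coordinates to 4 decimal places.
R = [[-√2/2, -√2/2, 0], [√2/2, -√2/2, 0], [0, 0, 1]]; R·(-5, 4, -3) = (0.7071, -6.3640, -3.0000)

Rotation matrix for 135° around z-axis:
cos(135°) = -√2/2, sin(135°) = √2/2
R = [[-√2/2, -√2/2, 0], [√2/2, -√2/2, 0], [0, 0, 1]]
Apply to (-5, 4, -3): R·[-5, 4, -3]ᵀ = (0.7071, -6.3640, -3.0000)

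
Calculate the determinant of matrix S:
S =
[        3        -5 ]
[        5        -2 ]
det(S) = 19

For a 2×2 matrix [[a, b], [c, d]], det = a*d - b*c.
det(S) = (3)*(-2) - (-5)*(5) = -6 + 25 = 19.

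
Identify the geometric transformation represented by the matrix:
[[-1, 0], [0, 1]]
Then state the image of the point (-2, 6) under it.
reflection across the y-axis; image of (-2, 6) is (2, 6)

This is a symmetric orthogonal matrix with determinant -1, which characterizes a reflection in ℝ².
The matrix [[-1, 0], [0, 1]] represents: reflection across the y-axis.
Applying it to (-2, 6): [-1·-2 + 0·6, 0·-2 + 1·6] = (2, 6).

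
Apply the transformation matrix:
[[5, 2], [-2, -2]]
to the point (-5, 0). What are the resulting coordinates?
(-25, 10)

Matrix multiplication:
[[5, 2], [-2, -2]] × [-5, 0]ᵀ
= [5×-5 + 2×0, -2×-5 + -2×0]ᵀ
= [-25.0000, 10.0000]ᵀ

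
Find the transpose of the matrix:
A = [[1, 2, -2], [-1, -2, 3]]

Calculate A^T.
[[1, -1], [2, -2], [-2, 3]]

The transpose sends entry (i,j) to (j,i); rows become columns.
Row 0 of A: [1, 2, -2] -> column 0 of A^T.
Row 1 of A: [-1, -2, 3] -> column 1 of A^T.
A^T = [[1, -1], [2, -2], [-2, 3]]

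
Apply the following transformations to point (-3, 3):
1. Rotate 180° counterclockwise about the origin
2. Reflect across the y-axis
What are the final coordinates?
(-3, -3)

Step 1: Rotate 180° → (3, -3)
Step 2: Reflect across the y-axis → (-3, -3)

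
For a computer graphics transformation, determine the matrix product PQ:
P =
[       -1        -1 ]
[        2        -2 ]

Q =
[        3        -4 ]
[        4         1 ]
PQ =
[       -7         3 ]
[       -2       -10 ]

Matrix multiplication: (PQ)[i][j] = sum over k of P[i][k] * Q[k][j].
  (PQ)[0][0] = (-1)*(3) + (-1)*(4) = -7
  (PQ)[0][1] = (-1)*(-4) + (-1)*(1) = 3
  (PQ)[1][0] = (2)*(3) + (-2)*(4) = -2
  (PQ)[1][1] = (2)*(-4) + (-2)*(1) = -10
PQ =
[       -7         3 ]
[       -2       -10 ]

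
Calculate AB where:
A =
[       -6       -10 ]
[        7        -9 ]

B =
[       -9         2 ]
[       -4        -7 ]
AB =
[       94        58 ]
[      -27        77 ]

Matrix multiplication: (AB)[i][j] = sum over k of A[i][k] * B[k][j].
  (AB)[0][0] = (-6)*(-9) + (-10)*(-4) = 94
  (AB)[0][1] = (-6)*(2) + (-10)*(-7) = 58
  (AB)[1][0] = (7)*(-9) + (-9)*(-4) = -27
  (AB)[1][1] = (7)*(2) + (-9)*(-7) = 77
AB =
[       94        58 ]
[      -27        77 ]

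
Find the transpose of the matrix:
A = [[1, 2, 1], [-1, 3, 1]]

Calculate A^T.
[[1, -1], [2, 3], [1, 1]]

The transpose sends entry (i,j) to (j,i); rows become columns.
Row 0 of A: [1, 2, 1] -> column 0 of A^T.
Row 1 of A: [-1, 3, 1] -> column 1 of A^T.
A^T = [[1, -1], [2, 3], [1, 1]]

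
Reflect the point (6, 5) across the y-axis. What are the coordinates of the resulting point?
(-6, 5)

Reflection across y-axis: (6, 5) → (-6, 5)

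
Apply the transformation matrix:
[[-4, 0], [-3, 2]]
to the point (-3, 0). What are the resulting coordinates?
(12, 9)

Matrix multiplication:
[[-4, 0], [-3, 2]] × [-3, 0]ᵀ
= [-4×-3 + 0×0, -3×-3 + 2×0]ᵀ
= [12.0000, 9.0000]ᵀ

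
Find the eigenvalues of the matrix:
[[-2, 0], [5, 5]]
λ = -2 and λ = 5

Characteristic equation: det(A - λI) = 0
λ² - (trace)λ + (det) = 0
λ² - (3)λ + (-10) = 0
λ² - 3λ - 10 = 0
Solving: λ = -2, 5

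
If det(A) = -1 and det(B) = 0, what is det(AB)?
0

Use the multiplicative property of determinants: det(AB) = det(A)*det(B).
det(AB) = (-1)*(0) = 0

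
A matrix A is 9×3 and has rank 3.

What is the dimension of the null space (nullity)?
0

The rank-nullity theorem for an m×n matrix states:
rank(A) + nullity(A) = n (the number of columns).
Here n = 3 and rank(A) = 3, so nullity(A) = 3 - 3 = 0.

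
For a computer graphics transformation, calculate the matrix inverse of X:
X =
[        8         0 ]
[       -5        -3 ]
det(X) = -24
X⁻¹ =
[      1/8         0 ]
[    -5/24      -1/3 ]

For a 2×2 matrix X = [[a, b], [c, d]] with det(X) ≠ 0, X⁻¹ = (1/det(X)) * [[d, -b], [-c, a]].
det(X) = (8)*(-3) - (0)*(-5) = -24 - 0 = -24.
X⁻¹ = (1/-24) * [[-3, 0], [5, 8]].
Dividing each entry by -24 and reducing:
X⁻¹ =
[      1/8         0 ]
[    -5/24      -1/3 ]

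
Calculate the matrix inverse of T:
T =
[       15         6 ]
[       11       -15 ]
det(T) = -291
T⁻¹ =
[     5/97      2/97 ]
[   11/291     -5/97 ]

For a 2×2 matrix T = [[a, b], [c, d]] with det(T) ≠ 0, T⁻¹ = (1/det(T)) * [[d, -b], [-c, a]].
det(T) = (15)*(-15) - (6)*(11) = -225 - 66 = -291.
T⁻¹ = (1/-291) * [[-15, -6], [-11, 15]].
Dividing each entry by -291 and reducing:
T⁻¹ =
[     5/97      2/97 ]
[   11/291     -5/97 ]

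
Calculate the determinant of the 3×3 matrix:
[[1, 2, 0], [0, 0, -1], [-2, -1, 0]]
3

Expansion along first row:
det = 1·det([[0,-1],[-1,0]]) - 2·det([[0,-1],[-2,0]]) + 0·det([[0,0],[-2,-1]])
    = 1·(0·0 - -1·-1) - 2·(0·0 - -1·-2) + 0·(0·-1 - 0·-2)
    = 1·-1 - 2·-2 + 0·0
    = -1 + 4 + 0 = 3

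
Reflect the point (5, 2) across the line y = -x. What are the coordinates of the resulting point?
(-2, -5)

Reflection across line y = -x: (5, 2) → (-2, -5)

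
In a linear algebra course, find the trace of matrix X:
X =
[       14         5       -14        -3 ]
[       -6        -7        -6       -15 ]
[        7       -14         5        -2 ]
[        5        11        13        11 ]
tr(X) = 14 - 7 + 5 + 11 = 23

The trace of a square matrix is the sum of its diagonal entries.
Diagonal entries of X: X[0][0] = 14, X[1][1] = -7, X[2][2] = 5, X[3][3] = 11.
tr(X) = 14 - 7 + 5 + 11 = 23.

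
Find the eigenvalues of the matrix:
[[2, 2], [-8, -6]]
λ = -2 and λ = -2

Characteristic equation: det(A - λI) = 0
λ² - (trace)λ + (det) = 0
λ² - (-4)λ + (4) = 0
λ² + 4λ + 4 = 0
Solving: λ = -2, -2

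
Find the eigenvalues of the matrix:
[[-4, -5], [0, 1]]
λ = -4 and λ = 1

Characteristic equation: det(A - λI) = 0
λ² - (trace)λ + (det) = 0
λ² - (-3)λ + (-4) = 0
λ² + 3λ - 4 = 0
Solving: λ = -4, 1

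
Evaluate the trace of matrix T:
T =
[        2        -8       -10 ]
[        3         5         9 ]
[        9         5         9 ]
tr(T) = 2 + 5 + 9 = 16

The trace of a square matrix is the sum of its diagonal entries.
Diagonal entries of T: T[0][0] = 2, T[1][1] = 5, T[2][2] = 9.
tr(T) = 2 + 5 + 9 = 16.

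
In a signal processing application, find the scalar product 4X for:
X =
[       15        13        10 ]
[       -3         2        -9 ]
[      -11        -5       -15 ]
4X =
[       60        52        40 ]
[      -12         8       -36 ]
[      -44       -20       -60 ]

Scalar multiplication is elementwise: (4X)[i][j] = 4 * X[i][j].
  (4X)[0][0] = 4 * (15) = 60
  (4X)[0][1] = 4 * (13) = 52
  (4X)[0][2] = 4 * (10) = 40
  (4X)[1][0] = 4 * (-3) = -12
  (4X)[1][1] = 4 * (2) = 8
  (4X)[1][2] = 4 * (-9) = -36
  (4X)[2][0] = 4 * (-11) = -44
  (4X)[2][1] = 4 * (-5) = -20
  (4X)[2][2] = 4 * (-15) = -60
4X =
[       60        52        40 ]
[      -12         8       -36 ]
[      -44       -20       -60 ]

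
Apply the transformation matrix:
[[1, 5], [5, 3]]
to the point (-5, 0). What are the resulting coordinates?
(-5, -25)

Matrix multiplication:
[[1, 5], [5, 3]] × [-5, 0]ᵀ
= [1×-5 + 5×0, 5×-5 + 3×0]ᵀ
= [-5.0000, -25.0000]ᵀ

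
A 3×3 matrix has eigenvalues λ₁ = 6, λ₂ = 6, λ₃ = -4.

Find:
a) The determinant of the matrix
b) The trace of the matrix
det = -144, trace = 8

Two standard eigenvalue identities:
- det(A) equals the product of the eigenvalues (counted with multiplicity).
- trace(A) equals the sum of the eigenvalues.
det(A) = (6)*(6)*(-4) = -144.
trace(A) = 6 + 6 - 4 = 8.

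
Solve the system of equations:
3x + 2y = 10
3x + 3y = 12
x = 2, y = 2

Use elimination (row reduction):
Equation 1: 3x + 2y = 10.
Equation 2: 3x + 3y = 12.
Multiply Eq1 by 3 and Eq2 by 3: 9x + 6y = 30;  9x + 9y = 36.
Subtract: (3)y = 6, so y = 2.
Back-substitute into Eq1: 3x + 2*(2) = 10, so x = 2.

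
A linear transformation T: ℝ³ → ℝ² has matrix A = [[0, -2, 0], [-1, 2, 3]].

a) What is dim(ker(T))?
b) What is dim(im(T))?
dim(ker) = 1, dim(im) = 2

The two rows are not scalar multiples of one another (no single k satisfies row 2 = k × row 1), so they are linearly independent.
Thus rank(A) = 2.
dim(im(T)) = rank(A) = 2.
By the rank-nullity theorem applied to T: ℝ³ → ℝ², rank(A) + nullity(A) = 3 (the domain dimension), so dim(ker(T)) = 3 - 2 = 1.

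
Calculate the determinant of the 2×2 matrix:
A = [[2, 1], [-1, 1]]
3

For A = [[a, b], [c, d]], det(A) = a*d - b*c.
det(A) = (2)*(1) - (1)*(-1) = 2 - -1 = 3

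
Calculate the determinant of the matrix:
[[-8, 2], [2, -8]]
60

For a 2×2 matrix [[a, b], [c, d]], det = ad - bc
det = (-8)(-8) - (2)(2) = 64 - 4 = 60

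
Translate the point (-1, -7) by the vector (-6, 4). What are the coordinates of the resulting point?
(-7, -3)

Translation by (-6, 4):
x' = -1 + -6 = -7
y' = -7 + 4 = -3
Homogeneous matrix: [[1, 0, -6], [0, 1, 4], [0, 0, 1]]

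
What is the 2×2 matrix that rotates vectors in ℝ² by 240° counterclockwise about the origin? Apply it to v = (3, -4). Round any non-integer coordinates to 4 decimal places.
R = [[-1/2, √3/2], [-√3/2, -1/2]]; R·v = (-4.9641, -0.5981)

A counterclockwise rotation by angle θ in ℝ² has matrix R(θ) = [[cos θ, -sin θ], [sin θ, cos θ]].
For θ = 240°: cos θ = -1/2, sin θ = -√3/2.
R(240°) = [[-1/2, √3/2], [-√3/2, -1/2]].
R·v = [-1/2·3 + (√3/2)·-4, -√3/2·3 + -1/2·-4] = (-4.9641, -0.5981).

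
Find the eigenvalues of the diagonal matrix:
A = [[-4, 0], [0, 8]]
λ₁ = -4, λ₂ = 8

The characteristic polynomial of A is det(A - λI) = (-4 - λ)(8 - λ) = 0.
The roots are λ = -4 and λ = 8, so the eigenvalues are the diagonal entries.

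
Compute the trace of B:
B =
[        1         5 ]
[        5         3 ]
tr(B) = 1 + 3 = 4

The trace of a square matrix is the sum of its diagonal entries.
Diagonal entries of B: B[0][0] = 1, B[1][1] = 3.
tr(B) = 1 + 3 = 4.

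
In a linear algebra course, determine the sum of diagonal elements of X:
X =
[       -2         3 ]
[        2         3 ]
tr(X) = -2 + 3 = 1

The trace of a square matrix is the sum of its diagonal entries.
Diagonal entries of X: X[0][0] = -2, X[1][1] = 3.
tr(X) = -2 + 3 = 1.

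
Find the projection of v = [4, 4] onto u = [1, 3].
[8/5, 24/5]

The projection of v onto u is proj_u(v) = ((v·u) / (u·u)) · u.
v·u = (4)*(1) + (4)*(3) = 16.
u·u = (1)*(1) + (3)*(3) = 10.
coefficient = 16 / 10 = 8/5.
proj_u(v) = 8/5 · [1, 3] = [8/5, 24/5].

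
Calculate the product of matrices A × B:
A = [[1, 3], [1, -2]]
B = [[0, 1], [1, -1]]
[[3, -2], [-2, 3]]

Matrix multiplication:
C[0][0] = 1×0 + 3×1 = 3
C[0][1] = 1×1 + 3×-1 = -2
C[1][0] = 1×0 + -2×1 = -2
C[1][1] = 1×1 + -2×-1 = 3
Result: [[3, -2], [-2, 3]]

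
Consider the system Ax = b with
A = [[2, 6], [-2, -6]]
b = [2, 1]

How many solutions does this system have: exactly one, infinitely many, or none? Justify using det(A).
No solution

det(A) = (2)*(-6) - (6)*(-2) = 0, so A is singular.
The column space of A is span(column 1) = span([2, -2]).
b = [2, 1] is not a scalar multiple of column 1, so b ∉ column space and the system is inconsistent — no solution.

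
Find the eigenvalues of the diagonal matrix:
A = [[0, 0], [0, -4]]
λ₁ = 0, λ₂ = -4

The characteristic polynomial of A is det(A - λI) = (0 - λ)(-4 - λ) = 0.
The roots are λ = 0 and λ = -4, so the eigenvalues are the diagonal entries.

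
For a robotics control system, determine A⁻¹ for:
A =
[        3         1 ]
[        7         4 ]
det(A) = 5
A⁻¹ =
[      4/5      -1/5 ]
[     -7/5       3/5 ]

For a 2×2 matrix A = [[a, b], [c, d]] with det(A) ≠ 0, A⁻¹ = (1/det(A)) * [[d, -b], [-c, a]].
det(A) = (3)*(4) - (1)*(7) = 12 - 7 = 5.
A⁻¹ = (1/5) * [[4, -1], [-7, 3]].
Dividing each entry by 5 and reducing:
A⁻¹ =
[      4/5      -1/5 ]
[     -7/5       3/5 ]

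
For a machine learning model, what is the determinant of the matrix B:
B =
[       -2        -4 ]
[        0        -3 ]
det(B) = 6

For a 2×2 matrix [[a, b], [c, d]], det = a*d - b*c.
det(B) = (-2)*(-3) - (-4)*(0) = 6 - 0 = 6.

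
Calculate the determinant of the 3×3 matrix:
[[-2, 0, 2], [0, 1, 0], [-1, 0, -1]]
4

Expansion along first row:
det = -2·det([[1,0],[0,-1]]) - 0·det([[0,0],[-1,-1]]) + 2·det([[0,1],[-1,0]])
    = -2·(1·-1 - 0·0) - 0·(0·-1 - 0·-1) + 2·(0·0 - 1·-1)
    = -2·-1 - 0·0 + 2·1
    = 2 + 0 + 2 = 4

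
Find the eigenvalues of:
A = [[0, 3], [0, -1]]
λ = -1, 0

Solve det(A - λI) = 0. For a 2×2 matrix this is λ² - (trace)λ + det = 0.
trace(A) = 0 - 1 = -1.
det(A) = (0)*(-1) - (3)*(0) = 0 - 0 = 0.
Characteristic equation: λ² - (-1)λ + (0) = 0.
Discriminant: (-1)² - 4*(0) = 1 - 0 = 1.
Roots: λ = (-1 ± √1) / 2 = -1, 0.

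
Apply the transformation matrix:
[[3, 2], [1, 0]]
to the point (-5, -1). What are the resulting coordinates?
(-17, -5)

Matrix multiplication:
[[3, 2], [1, 0]] × [-5, -1]ᵀ
= [3×-5 + 2×-1, 1×-5 + 0×-1]ᵀ
= [-17.0000, -5.0000]ᵀ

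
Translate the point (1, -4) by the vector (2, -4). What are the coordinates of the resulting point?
(3, -8)

Translation by (2, -4):
x' = 1 + 2 = 3
y' = -4 + -4 = -8
Homogeneous matrix: [[1, 0, 2], [0, 1, -4], [0, 0, 1]]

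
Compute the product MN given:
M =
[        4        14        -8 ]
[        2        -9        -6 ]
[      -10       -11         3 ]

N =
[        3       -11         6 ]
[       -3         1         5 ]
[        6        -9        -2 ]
MN =
[      -78        42       110 ]
[       -3        23       -21 ]
[       21        72      -121 ]

Matrix multiplication: (MN)[i][j] = sum over k of M[i][k] * N[k][j].
  (MN)[0][0] = (4)*(3) + (14)*(-3) + (-8)*(6) = -78
  (MN)[0][1] = (4)*(-11) + (14)*(1) + (-8)*(-9) = 42
  (MN)[0][2] = (4)*(6) + (14)*(5) + (-8)*(-2) = 110
  (MN)[1][0] = (2)*(3) + (-9)*(-3) + (-6)*(6) = -3
  (MN)[1][1] = (2)*(-11) + (-9)*(1) + (-6)*(-9) = 23
  (MN)[1][2] = (2)*(6) + (-9)*(5) + (-6)*(-2) = -21
  (MN)[2][0] = (-10)*(3) + (-11)*(-3) + (3)*(6) = 21
  (MN)[2][1] = (-10)*(-11) + (-11)*(1) + (3)*(-9) = 72
  (MN)[2][2] = (-10)*(6) + (-11)*(5) + (3)*(-2) = -121
MN =
[      -78        42       110 ]
[       -3        23       -21 ]
[       21        72      -121 ]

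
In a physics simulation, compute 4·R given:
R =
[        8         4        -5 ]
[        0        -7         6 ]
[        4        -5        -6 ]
4R =
[       32        16       -20 ]
[        0       -28        24 ]
[       16       -20       -24 ]

Scalar multiplication is elementwise: (4R)[i][j] = 4 * R[i][j].
  (4R)[0][0] = 4 * (8) = 32
  (4R)[0][1] = 4 * (4) = 16
  (4R)[0][2] = 4 * (-5) = -20
  (4R)[1][0] = 4 * (0) = 0
  (4R)[1][1] = 4 * (-7) = -28
  (4R)[1][2] = 4 * (6) = 24
  (4R)[2][0] = 4 * (4) = 16
  (4R)[2][1] = 4 * (-5) = -20
  (4R)[2][2] = 4 * (-6) = -24
4R =
[       32        16       -20 ]
[        0       -28        24 ]
[       16       -20       -24 ]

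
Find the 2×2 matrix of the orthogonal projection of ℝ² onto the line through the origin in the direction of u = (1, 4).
[[1/17, 4/17], [4/17, 16/17]]

The orthogonal projection onto the line spanned by a nonzero vector u = (a, b) has matrix P = (u uᵀ) / (uᵀ u) = (1/(a² + b²)) · [[a², ab], [ab, b²]].
Here u = (1, 4), so a² + b² = 1 + 16 = 17.
P = (1/17) · [[1, 4], [4, 16]] = [[1/17, 4/17], [4/17, 16/17]].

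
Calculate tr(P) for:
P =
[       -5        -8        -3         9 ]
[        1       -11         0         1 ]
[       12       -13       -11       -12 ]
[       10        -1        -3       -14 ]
tr(P) = -5 - 11 - 11 - 14 = -41

The trace of a square matrix is the sum of its diagonal entries.
Diagonal entries of P: P[0][0] = -5, P[1][1] = -11, P[2][2] = -11, P[3][3] = -14.
tr(P) = -5 - 11 - 11 - 14 = -41.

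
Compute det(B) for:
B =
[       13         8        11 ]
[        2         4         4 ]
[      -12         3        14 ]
det(B) = 558

Expand along row 0 (cofactor expansion): det(B) = a*(e*i - f*h) - b*(d*i - f*g) + c*(d*h - e*g), where the 3×3 is [[a, b, c], [d, e, f], [g, h, i]].
Minor M_00 = (4)*(14) - (4)*(3) = 56 - 12 = 44.
Minor M_01 = (2)*(14) - (4)*(-12) = 28 + 48 = 76.
Minor M_02 = (2)*(3) - (4)*(-12) = 6 + 48 = 54.
det(B) = (13)*(44) - (8)*(76) + (11)*(54) = 572 - 608 + 594 = 558.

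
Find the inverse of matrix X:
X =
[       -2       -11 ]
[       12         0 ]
det(X) = 132
X⁻¹ =
[        0      1/12 ]
[    -1/11     -1/66 ]

For a 2×2 matrix X = [[a, b], [c, d]] with det(X) ≠ 0, X⁻¹ = (1/det(X)) * [[d, -b], [-c, a]].
det(X) = (-2)*(0) - (-11)*(12) = 0 + 132 = 132.
X⁻¹ = (1/132) * [[0, 11], [-12, -2]].
Dividing each entry by 132 and reducing:
X⁻¹ =
[        0      1/12 ]
[    -1/11     -1/66 ]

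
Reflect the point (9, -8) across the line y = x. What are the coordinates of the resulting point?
(-8, 9)

Reflection across line y = x: (9, -8) → (-8, 9)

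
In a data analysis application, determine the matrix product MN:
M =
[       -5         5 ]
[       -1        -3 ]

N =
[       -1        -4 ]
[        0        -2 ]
MN =
[        5        10 ]
[        1        10 ]

Matrix multiplication: (MN)[i][j] = sum over k of M[i][k] * N[k][j].
  (MN)[0][0] = (-5)*(-1) + (5)*(0) = 5
  (MN)[0][1] = (-5)*(-4) + (5)*(-2) = 10
  (MN)[1][0] = (-1)*(-1) + (-3)*(0) = 1
  (MN)[1][1] = (-1)*(-4) + (-3)*(-2) = 10
MN =
[        5        10 ]
[        1        10 ]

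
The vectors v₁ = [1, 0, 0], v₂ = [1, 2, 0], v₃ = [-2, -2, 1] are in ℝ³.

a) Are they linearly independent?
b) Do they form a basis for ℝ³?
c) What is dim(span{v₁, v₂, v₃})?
Yes independent, yes basis, dim = 3

Stack v₁, v₂, v₃ as rows of a 3×3 matrix.
[[1, 0, 0]; [1, 2, 0]; [-2, -2, 1]] is already lower triangular with nonzero diagonal entries (1, 2, 1), so its determinant is the product of the diagonal entries, det = (1)·(2)·(1) = 2 ≠ 0, and the rows are linearly independent.
Three linearly independent vectors in ℝ³ form a basis for ℝ³, so dim(span{v₁,v₂,v₃}) = 3.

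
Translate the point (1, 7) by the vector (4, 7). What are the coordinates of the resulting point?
(5, 14)

Translation by (4, 7):
x' = 1 + 4 = 5
y' = 7 + 7 = 14
Homogeneous matrix: [[1, 0, 4], [0, 1, 7], [0, 0, 1]]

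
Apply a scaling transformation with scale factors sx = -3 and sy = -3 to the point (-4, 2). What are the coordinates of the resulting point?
(12, -6)

Scaling matrix:
[[-3, 0], [0, -3]]
Result: (-4 × -3, 2 × -3) = (12, -6)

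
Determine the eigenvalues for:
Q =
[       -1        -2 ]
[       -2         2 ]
λ = -2, 3

Solve det(Q - λI) = 0. For a 2×2 matrix the characteristic equation is λ² - (trace)λ + det = 0.
trace(Q) = a + d = -1 + 2 = 1.
det(Q) = a*d - b*c = (-1)*(2) - (-2)*(-2) = -2 - 4 = -6.
Characteristic equation: λ² - (1)λ + (-6) = 0.
Discriminant = (1)² - 4*(-6) = 1 + 24 = 25.
λ = (1 ± √25) / 2 = (1 ± 5) / 2 = -2, 3.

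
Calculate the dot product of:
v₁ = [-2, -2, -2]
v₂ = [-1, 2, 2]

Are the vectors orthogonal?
-6, No

The dot product is the sum of products of corresponding components.
v₁·v₂ = (-2)*(-1) + (-2)*(2) + (-2)*(2) = 2 - 4 - 4 = -6.
Two vectors are orthogonal iff their dot product is 0; here the dot product is -6, so the vectors are not orthogonal.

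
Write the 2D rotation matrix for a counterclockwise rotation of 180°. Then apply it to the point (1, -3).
R = [[-1, 0], [0, -1]]; R·(1, -3) = (-1, 3)

Rotation matrix formula: R(θ) = [[cos θ, -sin θ], [sin θ, cos θ]]
For θ = 180°:
cos(180°) = -1
sin(180°) = 0
R = [[-1, 0], [0, -1]]
Apply to (1, -3): [-1·1 + (0)·-3, 0·1 + -1·-3] = (-1, 3)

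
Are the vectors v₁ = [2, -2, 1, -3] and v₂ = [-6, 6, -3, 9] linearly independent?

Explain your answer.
No, linearly dependent (v₂ = -3·v₁)

Check whether there is a scalar k with v₂ = k·v₁.
Comparing components, k = -3 satisfies -3·[2, -2, 1, -3] = [-6, 6, -3, 9].
Since v₂ is a scalar multiple of v₁, the two vectors are linearly dependent.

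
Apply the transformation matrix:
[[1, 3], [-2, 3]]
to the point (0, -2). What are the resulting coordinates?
(-6, -6)

Matrix multiplication:
[[1, 3], [-2, 3]] × [0, -2]ᵀ
= [1×0 + 3×-2, -2×0 + 3×-2]ᵀ
= [-6.0000, -6.0000]ᵀ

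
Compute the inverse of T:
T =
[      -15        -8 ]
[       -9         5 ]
det(T) = -147
T⁻¹ =
[   -5/147    -8/147 ]
[    -3/49      5/49 ]

For a 2×2 matrix T = [[a, b], [c, d]] with det(T) ≠ 0, T⁻¹ = (1/det(T)) * [[d, -b], [-c, a]].
det(T) = (-15)*(5) - (-8)*(-9) = -75 - 72 = -147.
T⁻¹ = (1/-147) * [[5, 8], [9, -15]].
Dividing each entry by -147 and reducing:
T⁻¹ =
[   -5/147    -8/147 ]
[    -3/49      5/49 ]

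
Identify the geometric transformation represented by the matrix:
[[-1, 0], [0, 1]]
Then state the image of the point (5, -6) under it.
reflection across the y-axis; image of (5, -6) is (-5, -6)

This is a symmetric orthogonal matrix with determinant -1, which characterizes a reflection in ℝ².
The matrix [[-1, 0], [0, 1]] represents: reflection across the y-axis.
Applying it to (5, -6): [-1·5 + 0·-6, 0·5 + 1·-6] = (-5, -6).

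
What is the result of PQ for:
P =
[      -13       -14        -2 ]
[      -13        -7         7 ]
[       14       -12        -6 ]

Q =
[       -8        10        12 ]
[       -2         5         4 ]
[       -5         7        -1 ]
PQ =
[      142      -214      -210 ]
[       83      -116      -191 ]
[      -58        38       126 ]

Matrix multiplication: (PQ)[i][j] = sum over k of P[i][k] * Q[k][j].
  (PQ)[0][0] = (-13)*(-8) + (-14)*(-2) + (-2)*(-5) = 142
  (PQ)[0][1] = (-13)*(10) + (-14)*(5) + (-2)*(7) = -214
  (PQ)[0][2] = (-13)*(12) + (-14)*(4) + (-2)*(-1) = -210
  (PQ)[1][0] = (-13)*(-8) + (-7)*(-2) + (7)*(-5) = 83
  (PQ)[1][1] = (-13)*(10) + (-7)*(5) + (7)*(7) = -116
  (PQ)[1][2] = (-13)*(12) + (-7)*(4) + (7)*(-1) = -191
  (PQ)[2][0] = (14)*(-8) + (-12)*(-2) + (-6)*(-5) = -58
  (PQ)[2][1] = (14)*(10) + (-12)*(5) + (-6)*(7) = 38
  (PQ)[2][2] = (14)*(12) + (-12)*(4) + (-6)*(-1) = 126
PQ =
[      142      -214      -210 ]
[       83      -116      -191 ]
[      -58        38       126 ]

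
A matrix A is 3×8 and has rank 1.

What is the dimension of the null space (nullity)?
7

The rank-nullity theorem for an m×n matrix states:
rank(A) + nullity(A) = n (the number of columns).
Here n = 8 and rank(A) = 1, so nullity(A) = 8 - 1 = 7.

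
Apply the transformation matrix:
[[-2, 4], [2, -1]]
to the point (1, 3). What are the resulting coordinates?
(10, -1)

Matrix multiplication:
[[-2, 4], [2, -1]] × [1, 3]ᵀ
= [-2×1 + 4×3, 2×1 + -1×3]ᵀ
= [10.0000, -1.0000]ᵀ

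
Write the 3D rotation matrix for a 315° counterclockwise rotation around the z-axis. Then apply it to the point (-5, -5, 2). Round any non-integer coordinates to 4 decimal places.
R = [[√2/2, √2/2, 0], [-√2/2, √2/2, 0], [0, 0, 1]]; R·(-5, -5, 2) = (-7.0711, 0.0000, 2.0000)

Rotation matrix for 315° around z-axis:
cos(315°) = √2/2, sin(315°) = -√2/2
R = [[√2/2, √2/2, 0], [-√2/2, √2/2, 0], [0, 0, 1]]
Apply to (-5, -5, 2): R·[-5, -5, 2]ᵀ = (-7.0711, 0.0000, 2.0000)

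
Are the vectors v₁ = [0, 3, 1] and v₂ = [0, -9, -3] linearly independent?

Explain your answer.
No, linearly dependent (v₂ = -3·v₁)

Check whether there is a scalar k with v₂ = k·v₁.
Comparing components, k = -3 satisfies -3·[0, 3, 1] = [0, -9, -3].
Since v₂ is a scalar multiple of v₁, the two vectors are linearly dependent.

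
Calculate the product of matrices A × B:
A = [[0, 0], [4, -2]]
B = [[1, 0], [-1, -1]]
[[0, 0], [6, 2]]

Matrix multiplication:
C[0][0] = 0×1 + 0×-1 = 0
C[0][1] = 0×0 + 0×-1 = 0
C[1][0] = 4×1 + -2×-1 = 6
C[1][1] = 4×0 + -2×-1 = 2
Result: [[0, 0], [6, 2]]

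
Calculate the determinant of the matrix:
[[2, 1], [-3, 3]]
9

For a 2×2 matrix [[a, b], [c, d]], det = ad - bc
det = (2)(3) - (1)(-3) = 6 - -3 = 9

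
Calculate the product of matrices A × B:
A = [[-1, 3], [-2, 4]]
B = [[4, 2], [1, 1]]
[[-1, 1], [-4, 0]]

Matrix multiplication:
C[0][0] = -1×4 + 3×1 = -1
C[0][1] = -1×2 + 3×1 = 1
C[1][0] = -2×4 + 4×1 = -4
C[1][1] = -2×2 + 4×1 = 0
Result: [[-1, 1], [-4, 0]]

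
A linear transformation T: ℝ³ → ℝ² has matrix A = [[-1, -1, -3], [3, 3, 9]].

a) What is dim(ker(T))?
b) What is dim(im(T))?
dim(ker) = 2, dim(im) = 1

Observe that row 2 = -3 × row 1 (so the rows are linearly dependent).
Thus rank(A) = 1 (only one linearly independent row).
dim(im(T)) = rank(A) = 1.
By the rank-nullity theorem applied to T: ℝ³ → ℝ², rank(A) + nullity(A) = 3 (the domain dimension), so dim(ker(T)) = 3 - 1 = 2.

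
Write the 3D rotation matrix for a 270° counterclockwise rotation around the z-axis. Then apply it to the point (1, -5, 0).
R = [[0, 1, 0], [-1, 0, 0], [0, 0, 1]]; R·(1, -5, 0) = (-5, -1, 0)

Rotation matrix for 270° around z-axis:
cos(270°) = 0, sin(270°) = -1
R = [[0, 1, 0], [-1, 0, 0], [0, 0, 1]]
Apply to (1, -5, 0): R·[1, -5, 0]ᵀ = (-5, -1, 0)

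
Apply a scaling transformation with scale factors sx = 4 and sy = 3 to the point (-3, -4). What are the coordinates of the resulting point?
(-12, -12)

Scaling matrix:
[[4, 0], [0, 3]]
Result: (-3 × 4, -4 × 3) = (-12, -12)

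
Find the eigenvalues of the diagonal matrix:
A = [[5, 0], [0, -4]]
λ₁ = 5, λ₂ = -4

The characteristic polynomial of A is det(A - λI) = (5 - λ)(-4 - λ) = 0.
The roots are λ = 5 and λ = -4, so the eigenvalues are the diagonal entries.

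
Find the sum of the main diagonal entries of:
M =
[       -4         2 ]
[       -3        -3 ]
tr(M) = -4 - 3 = -7

The trace of a square matrix is the sum of its diagonal entries.
Diagonal entries of M: M[0][0] = -4, M[1][1] = -3.
tr(M) = -4 - 3 = -7.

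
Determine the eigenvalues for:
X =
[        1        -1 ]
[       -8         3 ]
λ = -1, 5

Solve det(X - λI) = 0. For a 2×2 matrix the characteristic equation is λ² - (trace)λ + det = 0.
trace(X) = a + d = 1 + 3 = 4.
det(X) = a*d - b*c = (1)*(3) - (-1)*(-8) = 3 - 8 = -5.
Characteristic equation: λ² - (4)λ + (-5) = 0.
Discriminant = (4)² - 4*(-5) = 16 + 20 = 36.
λ = (4 ± √36) / 2 = (4 ± 6) / 2 = -1, 5.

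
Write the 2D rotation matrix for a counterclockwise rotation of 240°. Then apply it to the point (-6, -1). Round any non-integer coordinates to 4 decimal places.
R = [[-1/2, √3/2], [-√3/2, -1/2]]; R·(-6, -1) = (2.1340, 5.6962)

Rotation matrix formula: R(θ) = [[cos θ, -sin θ], [sin θ, cos θ]]
For θ = 240°:
cos(240°) = -1/2
sin(240°) = -√3/2
R = [[-1/2, √3/2], [-√3/2, -1/2]]
Apply to (-6, -1): [-1/2·-6 + (√3/2)·-1, -√3/2·-6 + -1/2·-1] = (2.1340, 5.6962)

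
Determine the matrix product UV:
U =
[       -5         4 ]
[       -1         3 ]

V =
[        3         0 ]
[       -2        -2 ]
UV =
[      -23        -8 ]
[       -9        -6 ]

Matrix multiplication: (UV)[i][j] = sum over k of U[i][k] * V[k][j].
  (UV)[0][0] = (-5)*(3) + (4)*(-2) = -23
  (UV)[0][1] = (-5)*(0) + (4)*(-2) = -8
  (UV)[1][0] = (-1)*(3) + (3)*(-2) = -9
  (UV)[1][1] = (-1)*(0) + (3)*(-2) = -6
UV =
[      -23        -8 ]
[       -9        -6 ]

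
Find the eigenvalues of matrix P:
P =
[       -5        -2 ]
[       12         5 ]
λ = -1, 1

Solve det(P - λI) = 0. For a 2×2 matrix the characteristic equation is λ² - (trace)λ + det = 0.
trace(P) = a + d = -5 + 5 = 0.
det(P) = a*d - b*c = (-5)*(5) - (-2)*(12) = -25 + 24 = -1.
Characteristic equation: λ² - (0)λ + (-1) = 0.
Discriminant = (0)² - 4*(-1) = 0 + 4 = 4.
λ = (0 ± √4) / 2 = (0 ± 2) / 2 = -1, 1.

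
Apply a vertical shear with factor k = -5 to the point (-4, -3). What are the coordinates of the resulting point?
(-4, 17)

Shear matrix for vertical shear with factor k = -5:
[[1, 0], [-5, 1]]
Result: (-4, -3) → (-4, 17)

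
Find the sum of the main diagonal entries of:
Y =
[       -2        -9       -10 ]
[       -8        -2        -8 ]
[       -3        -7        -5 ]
tr(Y) = -2 - 2 - 5 = -9

The trace of a square matrix is the sum of its diagonal entries.
Diagonal entries of Y: Y[0][0] = -2, Y[1][1] = -2, Y[2][2] = -5.
tr(Y) = -2 - 2 - 5 = -9.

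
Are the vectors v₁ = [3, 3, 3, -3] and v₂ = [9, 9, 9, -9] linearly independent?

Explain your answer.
No, linearly dependent (v₂ = 3·v₁)

Check whether there is a scalar k with v₂ = k·v₁.
Comparing components, k = 3 satisfies 3·[3, 3, 3, -3] = [9, 9, 9, -9].
Since v₂ is a scalar multiple of v₁, the two vectors are linearly dependent.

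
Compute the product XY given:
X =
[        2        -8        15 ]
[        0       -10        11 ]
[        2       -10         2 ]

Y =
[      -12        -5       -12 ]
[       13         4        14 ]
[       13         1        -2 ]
XY =
[       67       -27      -166 ]
[       13       -29      -162 ]
[     -128       -48      -168 ]

Matrix multiplication: (XY)[i][j] = sum over k of X[i][k] * Y[k][j].
  (XY)[0][0] = (2)*(-12) + (-8)*(13) + (15)*(13) = 67
  (XY)[0][1] = (2)*(-5) + (-8)*(4) + (15)*(1) = -27
  (XY)[0][2] = (2)*(-12) + (-8)*(14) + (15)*(-2) = -166
  (XY)[1][0] = (0)*(-12) + (-10)*(13) + (11)*(13) = 13
  (XY)[1][1] = (0)*(-5) + (-10)*(4) + (11)*(1) = -29
  (XY)[1][2] = (0)*(-12) + (-10)*(14) + (11)*(-2) = -162
  (XY)[2][0] = (2)*(-12) + (-10)*(13) + (2)*(13) = -128
  (XY)[2][1] = (2)*(-5) + (-10)*(4) + (2)*(1) = -48
  (XY)[2][2] = (2)*(-12) + (-10)*(14) + (2)*(-2) = -168
XY =
[       67       -27      -166 ]
[       13       -29      -162 ]
[     -128       -48      -168 ]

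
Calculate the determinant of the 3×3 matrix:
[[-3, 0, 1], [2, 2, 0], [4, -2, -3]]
6

Expansion along first row:
det = -3·det([[2,0],[-2,-3]]) - 0·det([[2,0],[4,-3]]) + 1·det([[2,2],[4,-2]])
    = -3·(2·-3 - 0·-2) - 0·(2·-3 - 0·4) + 1·(2·-2 - 2·4)
    = -3·-6 - 0·-6 + 1·-12
    = 18 + 0 + -12 = 6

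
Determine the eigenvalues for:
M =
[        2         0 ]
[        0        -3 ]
λ = -3, 2

Solve det(M - λI) = 0. For a 2×2 matrix the characteristic equation is λ² - (trace)λ + det = 0.
trace(M) = a + d = 2 - 3 = -1.
det(M) = a*d - b*c = (2)*(-3) - (0)*(0) = -6 - 0 = -6.
Characteristic equation: λ² - (-1)λ + (-6) = 0.
Discriminant = (-1)² - 4*(-6) = 1 + 24 = 25.
λ = (-1 ± √25) / 2 = (-1 ± 5) / 2 = -3, 2.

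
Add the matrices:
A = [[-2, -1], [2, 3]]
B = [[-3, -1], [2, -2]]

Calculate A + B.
[[-5, -2], [4, 1]]

Add corresponding elements:
(-2)+(-3)=-5
(-1)+(-1)=-2
(2)+(2)=4
(3)+(-2)=1
A + B = [[-5, -2], [4, 1]]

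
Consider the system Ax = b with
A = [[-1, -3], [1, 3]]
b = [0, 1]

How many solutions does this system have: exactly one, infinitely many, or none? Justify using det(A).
No solution

det(A) = (-1)*(3) - (-3)*(1) = 0, so A is singular.
The column space of A is span(column 1) = span([-1, 1]).
b = [0, 1] is not a scalar multiple of column 1, so b ∉ column space and the system is inconsistent — no solution.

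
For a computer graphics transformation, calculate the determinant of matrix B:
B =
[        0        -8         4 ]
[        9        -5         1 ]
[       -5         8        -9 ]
det(B) = -420

Expand along row 0 (cofactor expansion): det(B) = a*(e*i - f*h) - b*(d*i - f*g) + c*(d*h - e*g), where the 3×3 is [[a, b, c], [d, e, f], [g, h, i]].
Minor M_00 = (-5)*(-9) - (1)*(8) = 45 - 8 = 37.
Minor M_01 = (9)*(-9) - (1)*(-5) = -81 + 5 = -76.
Minor M_02 = (9)*(8) - (-5)*(-5) = 72 - 25 = 47.
det(B) = (0)*(37) - (-8)*(-76) + (4)*(47) = 0 - 608 + 188 = -420.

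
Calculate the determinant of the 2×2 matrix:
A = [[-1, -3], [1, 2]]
1

For A = [[a, b], [c, d]], det(A) = a*d - b*c.
det(A) = (-1)*(2) - (-3)*(1) = -2 - -3 = 1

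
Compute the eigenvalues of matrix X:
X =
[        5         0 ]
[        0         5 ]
λ = 5, 5

Solve det(X - λI) = 0. For a 2×2 matrix the characteristic equation is λ² - (trace)λ + det = 0.
trace(X) = a + d = 5 + 5 = 10.
det(X) = a*d - b*c = (5)*(5) - (0)*(0) = 25 - 0 = 25.
Characteristic equation: λ² - (10)λ + (25) = 0.
Discriminant = (10)² - 4*(25) = 100 - 100 = 0.
λ = (10 ± √0) / 2 = (10 ± 0) / 2 = 5, 5.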